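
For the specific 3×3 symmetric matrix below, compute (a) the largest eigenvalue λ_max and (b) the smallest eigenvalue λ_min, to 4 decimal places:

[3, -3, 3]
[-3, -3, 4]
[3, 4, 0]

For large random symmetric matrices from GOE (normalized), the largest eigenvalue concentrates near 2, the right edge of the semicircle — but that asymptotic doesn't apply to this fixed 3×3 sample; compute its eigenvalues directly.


Since M is real symmetric, all three eigenvalues are real; they are the roots of det(λI − M) = λ³ − (tr M) λ² + s λ − det M, where s is the sum of the principal 2×2 minors.
tr M = 3 + (-3) + 0 = 0.
s = (3·(-3) − (-3)²) + (3·0 − 3²) + ((-3)·0 − 4²) = -18 + (-9) + (-16) = -43.
det M (expand along row 1) = 3·(-16) − (-3)·(-12) + 3·(-3) = -93.
Characteristic polynomial: λ³ − 43λ + 93 = 0.
Substitute λ = y + (tr M)/3 = y + 0.000000 to remove the quadratic term: y³ + p·y + q = 0 with p = s − (tr M)²/3 = -43.000000 and q = −2(tr M)³/27 + (tr M)·s/3 − det M = 93.000000.
Three real roots ⇒ use the trigonometric (Viète) form: r = 2√(−p/3) = 7.571878, φ = arccos(3q/(p·r)) = arccos(-0.856904) = 2.600030 rad.
y_k = r·cos(φ/3 − 2πk/3) for k = 0, 1, 2 gives y = 4.901755, 2.547082, -7.448837.
λ_k = y_k + 0.000000 gives λ = 4.9018, 2.5471, -7.4488 (check: the sum is 0.0000 = tr M).

Hence λ_max = 4.9018 and λ_min = -7.4488.


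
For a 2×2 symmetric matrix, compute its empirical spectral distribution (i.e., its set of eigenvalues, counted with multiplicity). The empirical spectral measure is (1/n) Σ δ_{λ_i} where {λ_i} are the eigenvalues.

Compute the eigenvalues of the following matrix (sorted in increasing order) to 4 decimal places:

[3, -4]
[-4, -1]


Since M is real symmetric, both eigenvalues are real; they are the roots of det(λI − M) = λ² − (tr M) λ + det M.
tr M = 3 + (-1) = 2.
det M = 3·(-1) − (-4)² = -3 − 16 = -19.
Characteristic polynomial: λ² − 2λ − 19 = 0.
Discriminant Δ = (tr M)² − 4·det M = 4 − (-76) = 80; √Δ = 8.944272.
λ = (tr M ± √Δ)/2 = (2 ± 8.944272)/2, giving (tr M − √Δ)/2 = -3.4721 and (tr M + √Δ)/2 = 5.4721.

Eigenvalues sorted in increasing order: [-3.4721, 5.4721].


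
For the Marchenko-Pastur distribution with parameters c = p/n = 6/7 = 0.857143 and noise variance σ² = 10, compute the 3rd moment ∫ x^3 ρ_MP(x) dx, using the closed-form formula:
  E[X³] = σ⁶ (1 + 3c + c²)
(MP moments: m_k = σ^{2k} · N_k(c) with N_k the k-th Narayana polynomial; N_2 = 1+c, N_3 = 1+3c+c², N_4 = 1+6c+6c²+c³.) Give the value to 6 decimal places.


E[X³] = σ⁶ (1 + 3c + c²) (third MP moment). With σ² = 10 (so σ⁶ = 1000) and c = 6/7 = 0.857143: E[X³] = 1000 · (1 + 3·0.857143 + (0.857143)²) = 1000 · 4.306122.

So E[X^3] = 4306.122449.


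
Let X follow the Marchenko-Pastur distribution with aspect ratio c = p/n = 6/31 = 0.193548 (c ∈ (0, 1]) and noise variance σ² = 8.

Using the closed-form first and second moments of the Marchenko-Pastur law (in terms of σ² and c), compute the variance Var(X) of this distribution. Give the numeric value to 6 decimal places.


Recall the MP moments m_1 = E[X] = σ² and m_2 = E[X²] = σ⁴ (1 + c).
m_1 = E[X] = σ² = 8, so m_1² = 64.
m_2 = E[X²] = σ⁴ (1 + c) = 64 · (1 + 0.193548) = 64 · 1.193548 = 76.387097.
(Note m_2 − m_1² simplifies to c · σ⁴ = 0.193548 · 64.)

Var(X) = m_2 − m_1² = 76.387097 − 64 = 12.387097.


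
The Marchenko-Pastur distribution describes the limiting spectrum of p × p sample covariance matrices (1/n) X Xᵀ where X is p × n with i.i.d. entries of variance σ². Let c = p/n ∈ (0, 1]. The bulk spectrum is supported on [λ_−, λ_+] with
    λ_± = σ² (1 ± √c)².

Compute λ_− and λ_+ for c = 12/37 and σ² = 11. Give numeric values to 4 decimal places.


c = 12/37 = 0.324324; √c = 0.569495.
λ_− = σ² (1 − √c)² = 11 · (1 − 0.569495)² = 11 · (0.430505)² = 2.038682.
λ_+ = σ² (1 + √c)² = 11 · (1 + 0.569495)² = 11 · (1.569495)² = 27.096453.

Rounded to 4 decimal places: λ_− ≈ 2.0387, λ_+ ≈ 27.0965.


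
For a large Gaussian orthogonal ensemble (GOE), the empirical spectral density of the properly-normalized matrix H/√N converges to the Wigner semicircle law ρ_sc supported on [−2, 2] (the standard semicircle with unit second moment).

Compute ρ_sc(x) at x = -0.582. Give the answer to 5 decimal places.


ρ_sc(x) = (1/(2π)) √(4 − x²). With x = -0.582:
  4 − x² = 4 − (-0.582)² = 4 − 0.338724 = 3.661276.
  √(4 − x²) = 1.913446.
  1/(2π) = 0.159155.
  ρ_sc(-0.582) = 0.159155 · 1.913446 = 0.304534.

Rounded to 5 decimal places: ρ_sc(-0.582) ≈ 0.30453.


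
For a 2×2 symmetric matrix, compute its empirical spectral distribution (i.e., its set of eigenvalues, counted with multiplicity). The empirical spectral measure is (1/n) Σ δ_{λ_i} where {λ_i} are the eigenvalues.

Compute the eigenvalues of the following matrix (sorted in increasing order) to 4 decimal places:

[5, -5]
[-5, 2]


Since M is real symmetric, both eigenvalues are real; they are the roots of det(λI − M) = λ² − (tr M) λ + det M.
tr M = 5 + 2 = 7.
det M = 5·2 − (-5)² = 10 − 25 = -15.
Characteristic polynomial: λ² − 7λ − 15 = 0.
Discriminant Δ = (tr M)² − 4·det M = 49 − (-60) = 109; √Δ = 10.440307.
λ = (tr M ± √Δ)/2 = (7 ± 10.440307)/2, giving (tr M − √Δ)/2 = -1.7202 and (tr M + √Δ)/2 = 8.7202.

Eigenvalues sorted in increasing order: [-1.7202, 8.7202].


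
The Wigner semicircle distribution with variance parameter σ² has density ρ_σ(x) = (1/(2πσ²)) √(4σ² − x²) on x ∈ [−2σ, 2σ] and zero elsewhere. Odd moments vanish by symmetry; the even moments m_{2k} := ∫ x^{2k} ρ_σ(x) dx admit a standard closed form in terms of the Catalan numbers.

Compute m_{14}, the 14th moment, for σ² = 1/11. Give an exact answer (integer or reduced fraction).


By the scaled semicircle moment identity, m_{2k} = σ^{2k} · C_k with k = 7.
C_7 = (1/(k+1)) · C(2k, k) = (1/8) · C(14, 7) = (1/8) · 3432 = 429.
σ^{2k} = (σ²)^k = (1/11)^7 = 1/19487171.

Therefore m_{14} = σ^{14} · C_7 = (1/19487171) · 429 = 39/1771561.


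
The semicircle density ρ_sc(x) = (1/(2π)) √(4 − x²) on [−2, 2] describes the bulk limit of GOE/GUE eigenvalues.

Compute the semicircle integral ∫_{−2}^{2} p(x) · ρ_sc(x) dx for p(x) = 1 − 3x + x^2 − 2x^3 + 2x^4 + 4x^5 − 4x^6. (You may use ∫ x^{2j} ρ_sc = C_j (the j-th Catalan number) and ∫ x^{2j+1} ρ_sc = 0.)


Write p(x) = Σ a_i x^i, split into monomials and integrate each against ρ_sc separately.
Using ∫ x^{2j} ρ_sc = C_j = (1/(j+1)) C(2j, j) (Catalan numbers) and ∫ x^{2j+1} ρ_sc = 0 (odd monomials vanish by symmetry):
  i = 0 (even): a_0 · C_{0} = 1 · 1 = 1
  i = 1 (odd): ∫ x^1 ρ_sc = 0 (vanishes)
  i = 2 (even): a_2 · C_{1} = 1 · 1 = 1
  i = 3 (odd): ∫ x^3 ρ_sc = 0 (vanishes)
  i = 4 (even): a_4 · C_{2} = 2 · 2 = 4
  i = 5 (odd): ∫ x^5 ρ_sc = 0 (vanishes)
  i = 6 (even): a_6 · C_{3} = -4 · 5 = -20

Summing the contributions: ∫_{−2}^{2} p(x) ρ_sc(x) dx = 1 + 1 + 4 + (-20) = -14.


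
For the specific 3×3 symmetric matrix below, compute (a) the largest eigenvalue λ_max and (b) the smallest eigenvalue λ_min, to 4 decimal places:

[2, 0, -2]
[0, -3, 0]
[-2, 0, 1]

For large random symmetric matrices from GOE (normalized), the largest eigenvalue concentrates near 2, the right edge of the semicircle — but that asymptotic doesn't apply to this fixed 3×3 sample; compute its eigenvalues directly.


Since M is real symmetric, all three eigenvalues are real; they are the roots of det(λI − M) = λ³ − (tr M) λ² + s λ − det M, where s is the sum of the principal 2×2 minors.
tr M = 2 + (-3) + 1 = 0.
s = (2·(-3) − 0²) + (2·1 − (-2)²) + ((-3)·1 − 0²) = -6 + (-2) + (-3) = -11.
det M (expand along row 1) = 2·(-3) − 0·0 + (-2)·(-6) = 6.
Characteristic polynomial: λ³ − 11λ − 6 = 0.
Substitute λ = y + (tr M)/3 = y + 0.000000 to remove the quadratic term: y³ + p·y + q = 0 with p = s − (tr M)²/3 = -11.000000 and q = −2(tr M)³/27 + (tr M)·s/3 − det M = -6.000000.
Three real roots ⇒ use the trigonometric (Viète) form: r = 2√(−p/3) = 3.829708, φ = arccos(3q/(p·r)) = arccos(0.427282) = 1.129312 rad.
y_k = r·cos(φ/3 − 2πk/3) for k = 0, 1, 2 gives y = 3.561553, -0.561553, -3.000000.
λ_k = y_k + 0.000000 gives λ = 3.5616, -0.5616, -3.0000 (check: the sum is 0.0000 = tr M).

Hence λ_max = 3.5616 and λ_min = -3.0000.


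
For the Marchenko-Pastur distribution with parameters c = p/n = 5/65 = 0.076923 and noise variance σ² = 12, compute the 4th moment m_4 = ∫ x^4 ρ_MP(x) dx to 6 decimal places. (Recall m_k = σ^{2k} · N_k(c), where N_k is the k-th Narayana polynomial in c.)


E[X⁴] = σ⁸ (1 + 6c + 6c² + c³) (fourth MP moment). With σ² = 12 (so σ⁸ = 20736) and c = 5/65 = 0.076923: E[X⁴] = 20736 · (1 + 6·0.076923 + 6·(0.076923)² + (0.076923)³) = 20736 · 1.497497.

So E[X^4] = 31052.089213.


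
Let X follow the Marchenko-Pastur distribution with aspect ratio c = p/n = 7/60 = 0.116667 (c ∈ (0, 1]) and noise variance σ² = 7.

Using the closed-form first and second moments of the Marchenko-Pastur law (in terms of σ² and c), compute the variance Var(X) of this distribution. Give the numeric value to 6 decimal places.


Recall the MP moments m_1 = E[X] = σ² and m_2 = E[X²] = σ⁴ (1 + c).
m_1 = E[X] = σ² = 7, so m_1² = 49.
m_2 = E[X²] = σ⁴ (1 + c) = 49 · (1 + 0.116667) = 49 · 1.116667 = 54.716667.
(Note m_2 − m_1² simplifies to c · σ⁴ = 0.116667 · 49.)

Var(X) = m_2 − m_1² = 54.716667 − 49 = 5.716667.


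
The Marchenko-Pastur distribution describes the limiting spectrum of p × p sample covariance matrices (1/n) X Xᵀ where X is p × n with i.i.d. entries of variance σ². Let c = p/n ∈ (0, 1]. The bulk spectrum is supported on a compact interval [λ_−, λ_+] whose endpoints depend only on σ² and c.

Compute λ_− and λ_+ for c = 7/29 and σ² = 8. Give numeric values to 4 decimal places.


c = 7/29 = 0.241379; √c = 0.491304.
λ_− = σ² (1 − √c)² = 8 · (1 − 0.491304)² = 8 · (0.508696)² = 2.070176.
λ_+ = σ² (1 + √c)² = 8 · (1 + 0.491304)² = 8 · (1.491304)² = 17.791893.

Rounded to 4 decimal places: λ_− ≈ 2.0702, λ_+ ≈ 17.7919.


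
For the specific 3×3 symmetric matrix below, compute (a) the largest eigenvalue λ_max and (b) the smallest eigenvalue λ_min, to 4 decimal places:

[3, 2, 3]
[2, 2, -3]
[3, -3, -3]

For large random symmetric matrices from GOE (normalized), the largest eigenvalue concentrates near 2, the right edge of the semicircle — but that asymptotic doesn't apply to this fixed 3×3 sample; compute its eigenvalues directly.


Since M is real symmetric, all three eigenvalues are real; they are the roots of det(λI − M) = λ³ − (tr M) λ² + s λ − det M, where s is the sum of the principal 2×2 minors.
tr M = 3 + 2 + (-3) = 2.
s = (3·2 − 2²) + (3·(-3) − 3²) + (2·(-3) − (-3)²) = 2 + (-18) + (-15) = -31.
det M (expand along row 1) = 3·(-15) − 2·3 + 3·(-12) = -87.
Characteristic polynomial: λ³ − 2λ² − 31λ + 87 = 0.
Substitute λ = y + (tr M)/3 = y + 0.666667 to remove the quadratic term: y³ + p·y + q = 0 with p = s − (tr M)²/3 = -32.333333 and q = −2(tr M)³/27 + (tr M)·s/3 − det M = 65.740741.
Three real roots ⇒ use the trigonometric (Viète) form: r = 2√(−p/3) = 6.565905, φ = arccos(3q/(p·r)) = arccos(-0.928989) = 2.762469 rad.
y_k = r·cos(φ/3 − 2πk/3) for k = 0, 1, 2 gives y = 3.973457, 2.540088, -6.513545.
λ_k = y_k + 0.666667 gives λ = 4.6401, 3.2068, -5.8469 (check: the sum is 2.0000 = tr M).

Hence λ_max = 4.6401 and λ_min = -5.8469.


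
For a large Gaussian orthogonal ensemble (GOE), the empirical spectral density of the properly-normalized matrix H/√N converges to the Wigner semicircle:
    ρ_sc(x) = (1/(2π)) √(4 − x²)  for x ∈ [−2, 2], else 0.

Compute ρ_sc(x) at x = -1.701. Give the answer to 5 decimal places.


ρ_sc(x) = (1/(2π)) √(4 − x²). With x = -1.701:
  4 − x² = 4 − (-1.701)² = 4 − 2.893401 = 1.106599.
  √(4 − x²) = 1.051950.
  1/(2π) = 0.159155.
  ρ_sc(-1.701) = 0.159155 · 1.051950 = 0.167423.

Rounded to 5 decimal places: ρ_sc(-1.701) ≈ 0.16742.


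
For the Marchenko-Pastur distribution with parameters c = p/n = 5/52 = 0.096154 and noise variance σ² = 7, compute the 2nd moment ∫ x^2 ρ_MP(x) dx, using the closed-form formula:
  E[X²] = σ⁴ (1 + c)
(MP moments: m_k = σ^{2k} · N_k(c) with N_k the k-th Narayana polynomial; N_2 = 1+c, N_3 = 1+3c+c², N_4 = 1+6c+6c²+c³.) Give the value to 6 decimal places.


E[X²] = σ⁴ (1 + c) (second MP moment). With σ² = 7 (so σ⁴ = 49) and c = 5/52 = 0.096154: E[X²] = 49 · (1 + 0.096154) = 49 · 1.096154.

So E[X^2] = 53.711538.


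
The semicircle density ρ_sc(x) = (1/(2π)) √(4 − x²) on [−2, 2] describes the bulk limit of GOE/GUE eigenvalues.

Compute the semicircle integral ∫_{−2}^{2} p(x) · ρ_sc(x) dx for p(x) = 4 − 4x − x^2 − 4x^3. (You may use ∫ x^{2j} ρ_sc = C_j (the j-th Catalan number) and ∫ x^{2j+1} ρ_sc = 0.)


Write p(x) = Σ a_i x^i, split into monomials and integrate each against ρ_sc separately.
Using ∫ x^{2j} ρ_sc = C_j = (1/(j+1)) C(2j, j) (Catalan numbers) and ∫ x^{2j+1} ρ_sc = 0 (odd monomials vanish by symmetry):
  i = 0 (even): a_0 · C_{0} = 4 · 1 = 4
  i = 1 (odd): ∫ x^1 ρ_sc = 0 (vanishes)
  i = 2 (even): a_2 · C_{1} = -1 · 1 = -1
  i = 3 (odd): ∫ x^3 ρ_sc = 0 (vanishes)

Summing the contributions: ∫_{−2}^{2} p(x) ρ_sc(x) dx = 4 + (-1) = 3.


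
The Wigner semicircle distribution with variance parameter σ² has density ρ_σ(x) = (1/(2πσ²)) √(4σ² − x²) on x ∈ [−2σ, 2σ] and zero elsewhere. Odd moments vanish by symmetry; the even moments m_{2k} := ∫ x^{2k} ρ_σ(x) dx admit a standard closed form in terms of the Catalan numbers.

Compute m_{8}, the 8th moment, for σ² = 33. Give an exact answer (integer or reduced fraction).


By the scaled semicircle moment identity, m_{2k} = σ^{2k} · C_k with k = 4.
C_4 = (1/(k+1)) · C(2k, k) = (1/5) · C(8, 4) = (1/5) · 70 = 14.
σ^{2k} = (σ²)^k = (33)^4 = 1185921.

Therefore m_{8} = σ^{8} · C_4 = 1185921 · 14 = 16602894.


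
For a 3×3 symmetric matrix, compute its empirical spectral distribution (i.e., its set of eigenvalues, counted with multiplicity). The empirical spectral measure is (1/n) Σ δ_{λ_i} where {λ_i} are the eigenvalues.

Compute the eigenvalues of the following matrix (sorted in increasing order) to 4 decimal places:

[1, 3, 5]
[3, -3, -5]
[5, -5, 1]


Since M is real symmetric, all three eigenvalues are real; they are the roots of det(λI − M) = λ³ − (tr M) λ² + s λ − det M, where s is the sum of the principal 2×2 minors.
tr M = 1 + (-3) + 1 = -1.
s = (1·(-3) − 3²) + (1·1 − 5²) + ((-3)·1 − (-5)²) = -12 + (-24) + (-28) = -64.
det M (expand along row 1) = 1·(-28) − 3·28 + 5·0 = -112.
Characteristic polynomial: λ³ + λ² − 64λ + 112 = 0.
Substitute λ = y + (tr M)/3 = y − 0.333333 to remove the quadratic term: y³ + p·y + q = 0 with p = s − (tr M)²/3 = -64.333333 and q = −2(tr M)³/27 + (tr M)·s/3 − det M = 133.407407.
Three real roots ⇒ use the trigonometric (Viète) form: r = 2√(−p/3) = 9.261629, φ = arccos(3q/(p·r)) = arccos(-0.671704) = 2.307302 rad.
y_k = r·cos(φ/3 − 2πk/3) for k = 0, 1, 2 gives y = 6.654817, 2.250977, -8.905795.
λ_k = y_k − 0.333333 gives λ = 6.3215, 1.9176, -9.2391 (check: the sum is -1.0000 = tr M).

Eigenvalues sorted in increasing order: [-9.2391, 1.9176, 6.3215].


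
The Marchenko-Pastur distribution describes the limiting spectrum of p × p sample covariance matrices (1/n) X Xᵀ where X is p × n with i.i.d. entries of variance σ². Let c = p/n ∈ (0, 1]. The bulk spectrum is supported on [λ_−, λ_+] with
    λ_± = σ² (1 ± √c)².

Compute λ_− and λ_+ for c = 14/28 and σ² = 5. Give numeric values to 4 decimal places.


c = 14/28 = 0.500000; √c = 0.707107.
λ_− = σ² (1 − √c)² = 5 · (1 − 0.707107)² = 5 · (0.292893)² = 0.428932.
λ_+ = σ² (1 + √c)² = 5 · (1 + 0.707107)² = 5 · (1.707107)² = 14.571068.

Rounded to 4 decimal places: λ_− ≈ 0.4289, λ_+ ≈ 14.5711.


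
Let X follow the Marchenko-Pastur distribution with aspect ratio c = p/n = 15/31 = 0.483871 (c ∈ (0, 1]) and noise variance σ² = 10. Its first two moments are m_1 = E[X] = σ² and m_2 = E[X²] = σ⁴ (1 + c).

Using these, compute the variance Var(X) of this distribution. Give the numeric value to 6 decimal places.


m_1 = E[X] = σ² = 10, so m_1² = 100.
m_2 = E[X²] = σ⁴ (1 + c) = 100 · (1 + 0.483871) = 100 · 1.483871 = 148.387097.
(Note m_2 − m_1² simplifies to c · σ⁴ = 0.483871 · 100.)

Var(X) = m_2 − m_1² = 148.387097 − 100 = 48.387097.


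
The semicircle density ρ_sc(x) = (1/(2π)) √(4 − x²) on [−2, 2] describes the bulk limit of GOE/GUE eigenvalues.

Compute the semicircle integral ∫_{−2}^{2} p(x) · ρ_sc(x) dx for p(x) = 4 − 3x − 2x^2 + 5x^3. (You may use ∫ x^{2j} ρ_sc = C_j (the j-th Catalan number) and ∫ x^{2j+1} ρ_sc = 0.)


Write p(x) = Σ a_i x^i, split into monomials and integrate each against ρ_sc separately.
Using ∫ x^{2j} ρ_sc = C_j = (1/(j+1)) C(2j, j) (Catalan numbers) and ∫ x^{2j+1} ρ_sc = 0 (odd monomials vanish by symmetry):
  i = 0 (even): a_0 · C_{0} = 4 · 1 = 4
  i = 1 (odd): ∫ x^1 ρ_sc = 0 (vanishes)
  i = 2 (even): a_2 · C_{1} = -2 · 1 = -2
  i = 3 (odd): ∫ x^3 ρ_sc = 0 (vanishes)

Summing the contributions: ∫_{−2}^{2} p(x) ρ_sc(x) dx = 4 + (-2) = 2.


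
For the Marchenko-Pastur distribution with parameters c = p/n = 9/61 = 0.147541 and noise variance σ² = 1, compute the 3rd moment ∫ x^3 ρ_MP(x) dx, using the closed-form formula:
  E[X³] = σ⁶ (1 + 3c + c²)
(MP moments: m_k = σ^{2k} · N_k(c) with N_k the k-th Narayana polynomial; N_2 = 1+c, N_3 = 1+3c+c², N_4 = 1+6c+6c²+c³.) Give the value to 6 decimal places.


E[X³] = σ⁶ (1 + 3c + c²) (third MP moment). With σ² = 1 (so σ⁶ = 1) and c = 9/61 = 0.147541: E[X³] = 1 · (1 + 3·0.147541 + (0.147541)²) = 1 · 1.464391.

So E[X^3] = 1.464391.


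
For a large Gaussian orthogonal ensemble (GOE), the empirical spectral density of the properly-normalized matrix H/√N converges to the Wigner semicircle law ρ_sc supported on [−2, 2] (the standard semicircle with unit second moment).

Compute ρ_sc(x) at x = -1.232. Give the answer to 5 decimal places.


ρ_sc(x) = (1/(2π)) √(4 − x²). With x = -1.232:
  4 − x² = 4 − (-1.232)² = 4 − 1.517824 = 2.482176.
  √(4 − x²) = 1.575492.
  1/(2π) = 0.159155.
  ρ_sc(-1.232) = 0.159155 · 1.575492 = 0.250747.

Rounded to 5 decimal places: ρ_sc(-1.232) ≈ 0.25075.


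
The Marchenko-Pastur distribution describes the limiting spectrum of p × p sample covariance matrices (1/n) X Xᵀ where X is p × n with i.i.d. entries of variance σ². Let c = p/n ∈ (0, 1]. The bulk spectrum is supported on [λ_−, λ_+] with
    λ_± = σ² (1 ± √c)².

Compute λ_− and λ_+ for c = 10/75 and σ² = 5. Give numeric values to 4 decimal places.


c = 10/75 = 0.133333; √c = 0.365148.
λ_− = σ² (1 − √c)² = 5 · (1 − 0.365148)² = 5 · (0.634852)² = 2.015183.
λ_+ = σ² (1 + √c)² = 5 · (1 + 0.365148)² = 5 · (1.365148)² = 9.318150.

Rounded to 4 decimal places: λ_− ≈ 2.0152, λ_+ ≈ 9.3182.


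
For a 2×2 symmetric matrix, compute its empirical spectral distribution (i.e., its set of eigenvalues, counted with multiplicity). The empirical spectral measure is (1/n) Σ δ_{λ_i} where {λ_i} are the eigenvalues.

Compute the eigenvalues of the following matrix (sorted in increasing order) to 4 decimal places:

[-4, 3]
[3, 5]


Since M is real symmetric, both eigenvalues are real; they are the roots of det(λI − M) = λ² − (tr M) λ + det M.
tr M = -4 + 5 = 1.
det M = (-4)·5 − 3² = -20 − 9 = -29.
Characteristic polynomial: λ² − λ − 29 = 0.
Discriminant Δ = (tr M)² − 4·det M = 1 − (-116) = 117; √Δ = 10.816654.
λ = (tr M ± √Δ)/2 = (1 ± 10.816654)/2, giving (tr M − √Δ)/2 = -4.9083 and (tr M + √Δ)/2 = 5.9083.

Eigenvalues sorted in increasing order: [-4.9083, 5.9083].


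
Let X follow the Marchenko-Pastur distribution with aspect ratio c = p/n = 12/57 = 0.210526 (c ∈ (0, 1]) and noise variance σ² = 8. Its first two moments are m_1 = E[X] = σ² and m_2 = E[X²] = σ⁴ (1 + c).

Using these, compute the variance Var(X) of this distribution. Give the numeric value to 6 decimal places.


m_1 = E[X] = σ² = 8, so m_1² = 64.
m_2 = E[X²] = σ⁴ (1 + c) = 64 · (1 + 0.210526) = 64 · 1.210526 = 77.473684.
(Note m_2 − m_1² simplifies to c · σ⁴ = 0.210526 · 64.)

Var(X) = m_2 − m_1² = 77.473684 − 64 = 13.473684.


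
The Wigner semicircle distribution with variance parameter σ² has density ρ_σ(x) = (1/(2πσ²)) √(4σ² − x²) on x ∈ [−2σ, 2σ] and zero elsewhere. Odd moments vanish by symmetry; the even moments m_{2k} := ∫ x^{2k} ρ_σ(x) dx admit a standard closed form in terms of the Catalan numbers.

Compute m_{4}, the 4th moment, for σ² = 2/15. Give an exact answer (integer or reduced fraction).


By the scaled semicircle moment identity, m_{2k} = σ^{2k} · C_k with k = 2.
C_2 = (1/(k+1)) · C(2k, k) = (1/3) · C(4, 2) = (1/3) · 6 = 2.
σ^{2k} = (σ²)^k = (2/15)^2 = 4/225.

Therefore m_{4} = σ^{4} · C_2 = (4/225) · 2 = 8/225.


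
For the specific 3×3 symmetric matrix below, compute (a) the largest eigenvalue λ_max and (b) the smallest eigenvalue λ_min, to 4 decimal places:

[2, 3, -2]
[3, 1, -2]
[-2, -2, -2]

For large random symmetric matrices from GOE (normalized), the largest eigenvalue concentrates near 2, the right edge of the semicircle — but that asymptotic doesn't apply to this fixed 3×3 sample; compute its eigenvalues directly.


Since M is real symmetric, all three eigenvalues are real; they are the roots of det(λI − M) = λ³ − (tr M) λ² + s λ − det M, where s is the sum of the principal 2×2 minors.
tr M = 2 + 1 + (-2) = 1.
s = (2·1 − 3²) + (2·(-2) − (-2)²) + (1·(-2) − (-2)²) = -7 + (-8) + (-6) = -21.
det M (expand along row 1) = 2·(-6) − 3·(-10) + (-2)·(-4) = 26.
Characteristic polynomial: λ³ − λ² − 21λ − 26 = 0.
Substitute λ = y + (tr M)/3 = y + 0.333333 to remove the quadratic term: y³ + p·y + q = 0 with p = s − (tr M)²/3 = -21.333333 and q = −2(tr M)³/27 + (tr M)·s/3 − det M = -33.074074.
Three real roots ⇒ use the trigonometric (Viète) form: r = 2√(−p/3) = 5.333333, φ = arccos(3q/(p·r)) = arccos(0.872070) = 0.511379 rad.
y_k = r·cos(φ/3 − 2πk/3) for k = 0, 1, 2 gives y = 5.256037, -1.844506, -3.411531.
λ_k = y_k + 0.333333 gives λ = 5.5894, -1.5112, -3.0782 (check: the sum is 1.0000 = tr M).

Hence λ_max = 5.5894 and λ_min = -3.0782.


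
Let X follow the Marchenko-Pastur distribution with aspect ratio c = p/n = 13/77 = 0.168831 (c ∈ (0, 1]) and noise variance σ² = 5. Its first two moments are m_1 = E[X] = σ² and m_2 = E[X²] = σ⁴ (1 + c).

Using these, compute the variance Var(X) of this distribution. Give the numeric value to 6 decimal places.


m_1 = E[X] = σ² = 5, so m_1² = 25.
m_2 = E[X²] = σ⁴ (1 + c) = 25 · (1 + 0.168831) = 25 · 1.168831 = 29.220779.
(Note m_2 − m_1² simplifies to c · σ⁴ = 0.168831 · 25.)

Var(X) = m_2 − m_1² = 29.220779 − 25 = 4.220779.


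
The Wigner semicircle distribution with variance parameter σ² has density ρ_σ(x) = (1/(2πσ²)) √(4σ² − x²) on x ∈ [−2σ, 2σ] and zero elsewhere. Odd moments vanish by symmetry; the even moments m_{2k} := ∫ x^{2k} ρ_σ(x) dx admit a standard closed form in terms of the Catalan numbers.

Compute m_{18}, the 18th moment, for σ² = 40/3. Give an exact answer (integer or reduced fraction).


By the scaled semicircle moment identity, m_{2k} = σ^{2k} · C_k with k = 9.
C_9 = (1/(k+1)) · C(2k, k) = (1/10) · C(18, 9) = (1/10) · 48620 = 4862.
σ^{2k} = (σ²)^k = (40/3)^9 = 262144000000000/19683.

Therefore m_{18} = σ^{18} · C_9 = (262144000000000/19683) · 4862 = 1274544128000000000/19683.


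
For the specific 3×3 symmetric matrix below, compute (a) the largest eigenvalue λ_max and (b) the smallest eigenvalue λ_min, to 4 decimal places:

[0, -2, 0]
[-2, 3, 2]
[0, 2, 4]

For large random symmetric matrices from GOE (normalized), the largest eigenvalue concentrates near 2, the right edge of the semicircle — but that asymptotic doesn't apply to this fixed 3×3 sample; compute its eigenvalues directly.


Since M is real symmetric, all three eigenvalues are real; they are the roots of det(λI − M) = λ³ − (tr M) λ² + s λ − det M, where s is the sum of the principal 2×2 minors.
tr M = 0 + 3 + 4 = 7.
s = (0·3 − (-2)²) + (0·4 − 0²) + (3·4 − 2²) = -4 + 0 + 8 = 4.
det M (expand along row 1) = 0·8 − (-2)·(-8) + 0·(-4) = -16.
Characteristic polynomial: λ³ − 7λ² + 4λ + 16 = 0.
Substitute λ = y + (tr M)/3 = y + 2.333333 to remove the quadratic term: y³ + p·y + q = 0 with p = s − (tr M)²/3 = -12.333333 and q = −2(tr M)³/27 + (tr M)·s/3 − det M = -0.074074.
Three real roots ⇒ use the trigonometric (Viète) form: r = 2√(−p/3) = 4.055175, φ = arccos(3q/(p·r)) = arccos(0.004443) = 1.566353 rad.
y_k = r·cos(φ/3 − 2πk/3) for k = 0, 1, 2 gives y = 3.514884, -0.006006, -3.508878.
λ_k = y_k + 2.333333 gives λ = 5.8482, 2.3273, -1.1755 (check: the sum is 7.0000 = tr M).

Hence λ_max = 5.8482 and λ_min = -1.1755.


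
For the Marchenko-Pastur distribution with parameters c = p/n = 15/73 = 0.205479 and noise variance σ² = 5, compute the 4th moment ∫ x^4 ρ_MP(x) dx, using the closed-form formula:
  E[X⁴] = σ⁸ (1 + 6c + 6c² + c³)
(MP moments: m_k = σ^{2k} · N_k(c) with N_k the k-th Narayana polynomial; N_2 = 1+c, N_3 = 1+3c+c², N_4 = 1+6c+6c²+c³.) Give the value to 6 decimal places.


E[X⁴] = σ⁸ (1 + 6c + 6c² + c³) (fourth MP moment). With σ² = 5 (so σ⁸ = 625) and c = 15/73 = 0.205479: E[X⁴] = 625 · (1 + 6·0.205479 + 6·(0.205479)² + (0.205479)³) = 625 · 2.494883.

So E[X^4] = 1559.302036.


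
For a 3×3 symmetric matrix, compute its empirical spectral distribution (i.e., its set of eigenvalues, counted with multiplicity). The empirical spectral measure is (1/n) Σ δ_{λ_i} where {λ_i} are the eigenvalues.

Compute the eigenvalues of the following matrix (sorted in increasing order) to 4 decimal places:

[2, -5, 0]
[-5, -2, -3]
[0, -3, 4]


Since M is real symmetric, all three eigenvalues are real; they are the roots of det(λI − M) = λ³ − (tr M) λ² + s λ − det M, where s is the sum of the principal 2×2 minors.
tr M = 2 + (-2) + 4 = 4.
s = (2·(-2) − (-5)²) + (2·4 − 0²) + ((-2)·4 − (-3)²) = -29 + 8 + (-17) = -38.
det M (expand along row 1) = 2·(-17) − (-5)·(-20) + 0·15 = -134.
Characteristic polynomial: λ³ − 4λ² − 38λ + 134 = 0.
Substitute λ = y + (tr M)/3 = y + 1.333333 to remove the quadratic term: y³ + p·y + q = 0 with p = s − (tr M)²/3 = -43.333333 and q = −2(tr M)³/27 + (tr M)·s/3 − det M = 78.592593.
Three real roots ⇒ use the trigonometric (Viète) form: r = 2√(−p/3) = 7.601170, φ = arccos(3q/(p·r)) = arccos(-0.715814) = 2.368586 rad.
y_k = r·cos(φ/3 − 2πk/3) for k = 0, 1, 2 gives y = 5.352592, 1.997637, -7.350229.
λ_k = y_k + 1.333333 gives λ = 6.6859, 3.3310, -6.0169 (check: the sum is 4.0000 = tr M).

Eigenvalues sorted in increasing order: [-6.0169, 3.3310, 6.6859].


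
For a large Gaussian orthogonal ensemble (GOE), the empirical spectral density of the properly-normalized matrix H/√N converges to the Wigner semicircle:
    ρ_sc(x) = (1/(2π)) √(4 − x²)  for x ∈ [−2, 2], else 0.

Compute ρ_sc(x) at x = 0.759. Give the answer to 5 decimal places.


ρ_sc(x) = (1/(2π)) √(4 − x²). With x = 0.759:
  4 − x² = 4 − (0.759)² = 4 − 0.576081 = 3.423919.
  √(4 − x²) = 1.850383.
  1/(2π) = 0.159155.
  ρ_sc(0.759) = 0.159155 · 1.850383 = 0.294498.

Rounded to 5 decimal places: ρ_sc(0.759) ≈ 0.29450.


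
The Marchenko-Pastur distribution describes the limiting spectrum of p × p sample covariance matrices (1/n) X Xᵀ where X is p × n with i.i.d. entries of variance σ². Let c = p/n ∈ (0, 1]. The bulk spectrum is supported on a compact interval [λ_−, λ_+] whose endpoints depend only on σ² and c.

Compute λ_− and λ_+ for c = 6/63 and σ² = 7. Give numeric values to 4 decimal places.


c = 6/63 = 0.095238; √c = 0.308607.
λ_− = σ² (1 − √c)² = 7 · (1 − 0.308607)² = 7 · (0.691393)² = 3.346173.
λ_+ = σ² (1 + √c)² = 7 · (1 + 0.308607)² = 7 · (1.308607)² = 11.987160.

Rounded to 4 decimal places: λ_− ≈ 3.3462, λ_+ ≈ 11.9872.


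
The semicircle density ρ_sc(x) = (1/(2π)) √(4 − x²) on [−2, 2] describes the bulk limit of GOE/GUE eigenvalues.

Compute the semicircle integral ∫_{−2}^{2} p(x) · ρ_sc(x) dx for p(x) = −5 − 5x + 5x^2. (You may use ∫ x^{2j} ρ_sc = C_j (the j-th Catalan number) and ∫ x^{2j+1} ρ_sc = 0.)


Write p(x) = Σ a_i x^i, split into monomials and integrate each against ρ_sc separately.
Using ∫ x^{2j} ρ_sc = C_j = (1/(j+1)) C(2j, j) (Catalan numbers) and ∫ x^{2j+1} ρ_sc = 0 (odd monomials vanish by symmetry):
  i = 0 (even): a_0 · C_{0} = -5 · 1 = -5
  i = 1 (odd): ∫ x^1 ρ_sc = 0 (vanishes)
  i = 2 (even): a_2 · C_{1} = 5 · 1 = 5

Summing the contributions: ∫_{−2}^{2} p(x) ρ_sc(x) dx = (-5) + 5 = 0.


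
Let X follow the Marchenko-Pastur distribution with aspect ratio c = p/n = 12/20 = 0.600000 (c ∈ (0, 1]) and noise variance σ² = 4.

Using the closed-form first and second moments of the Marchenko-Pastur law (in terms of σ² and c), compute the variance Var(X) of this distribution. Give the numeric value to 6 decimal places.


Recall the MP moments m_1 = E[X] = σ² and m_2 = E[X²] = σ⁴ (1 + c).
m_1 = E[X] = σ² = 4, so m_1² = 16.
m_2 = E[X²] = σ⁴ (1 + c) = 16 · (1 + 0.600000) = 16 · 1.600000 = 25.600000.
(Note m_2 − m_1² simplifies to c · σ⁴ = 0.600000 · 16.)

Var(X) = m_2 − m_1² = 25.600000 − 16 = 9.600000.


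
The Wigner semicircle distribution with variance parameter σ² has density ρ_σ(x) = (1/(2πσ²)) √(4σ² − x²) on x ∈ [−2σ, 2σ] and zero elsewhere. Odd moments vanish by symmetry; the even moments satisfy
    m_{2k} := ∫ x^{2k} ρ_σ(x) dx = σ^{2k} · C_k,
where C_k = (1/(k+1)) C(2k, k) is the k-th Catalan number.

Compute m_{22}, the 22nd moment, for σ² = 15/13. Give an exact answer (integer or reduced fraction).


By the scaled semicircle moment identity, m_{2k} = σ^{2k} · C_k with k = 11.
C_11 = (1/(k+1)) · C(2k, k) = (1/12) · C(22, 11) = (1/12) · 705432 = 58786.
σ^{2k} = (σ²)^k = (15/13)^11 = 8649755859375/1792160394037.

Therefore m_{22} = σ^{22} · C_11 = (8649755859375/1792160394037) · 58786 = 39114195996093750/137858491849.


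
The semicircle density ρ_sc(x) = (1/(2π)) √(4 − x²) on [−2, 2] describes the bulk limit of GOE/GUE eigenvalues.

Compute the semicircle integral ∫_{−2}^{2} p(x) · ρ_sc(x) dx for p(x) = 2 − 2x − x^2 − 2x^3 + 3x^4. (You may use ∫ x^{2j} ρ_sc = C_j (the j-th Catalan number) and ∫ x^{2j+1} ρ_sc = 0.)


Write p(x) = Σ a_i x^i, split into monomials and integrate each against ρ_sc separately.
Using ∫ x^{2j} ρ_sc = C_j = (1/(j+1)) C(2j, j) (Catalan numbers) and ∫ x^{2j+1} ρ_sc = 0 (odd monomials vanish by symmetry):
  i = 0 (even): a_0 · C_{0} = 2 · 1 = 2
  i = 1 (odd): ∫ x^1 ρ_sc = 0 (vanishes)
  i = 2 (even): a_2 · C_{1} = -1 · 1 = -1
  i = 3 (odd): ∫ x^3 ρ_sc = 0 (vanishes)
  i = 4 (even): a_4 · C_{2} = 3 · 2 = 6

Summing the contributions: ∫_{−2}^{2} p(x) ρ_sc(x) dx = 2 + (-1) + 6 = 7.


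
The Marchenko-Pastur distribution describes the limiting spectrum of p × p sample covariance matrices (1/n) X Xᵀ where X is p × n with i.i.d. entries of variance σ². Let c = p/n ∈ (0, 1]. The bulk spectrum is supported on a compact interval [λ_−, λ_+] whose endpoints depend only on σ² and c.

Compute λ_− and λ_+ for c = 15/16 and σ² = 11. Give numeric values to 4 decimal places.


c = 15/16 = 0.937500; √c = 0.968246.
λ_− = σ² (1 − √c)² = 11 · (1 − 0.968246)² = 11 · (0.031754)² = 0.011092.
λ_+ = σ² (1 + √c)² = 11 · (1 + 0.968246)² = 11 · (1.968246)² = 42.613908.

Rounded to 4 decimal places: λ_− ≈ 0.0111, λ_+ ≈ 42.6139.


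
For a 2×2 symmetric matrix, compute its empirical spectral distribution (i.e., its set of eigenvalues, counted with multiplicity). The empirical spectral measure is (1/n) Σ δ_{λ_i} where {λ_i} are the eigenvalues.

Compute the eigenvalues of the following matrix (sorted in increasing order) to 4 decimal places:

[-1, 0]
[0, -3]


Since M is real symmetric, both eigenvalues are real; they are the roots of det(λI − M) = λ² − (tr M) λ + det M.
tr M = -1 + (-3) = -4.
det M = (-1)·(-3) − 0² = 3 − 0 = 3.
Characteristic polynomial: λ² + 4λ + 3 = 0.
Discriminant Δ = (tr M)² − 4·det M = 16 − 12 = 4; √Δ = 2.000000.
λ = (tr M ± √Δ)/2 = (-4 ± 2.000000)/2, giving (tr M − √Δ)/2 = -3.0000 and (tr M + √Δ)/2 = -1.0000.

Eigenvalues sorted in increasing order: [-3.0000, -1.0000].


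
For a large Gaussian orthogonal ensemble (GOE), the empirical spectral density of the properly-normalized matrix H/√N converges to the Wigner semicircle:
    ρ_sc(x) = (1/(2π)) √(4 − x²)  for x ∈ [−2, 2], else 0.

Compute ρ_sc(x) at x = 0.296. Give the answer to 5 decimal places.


ρ_sc(x) = (1/(2π)) √(4 − x²). With x = 0.296:
  4 − x² = 4 − (0.296)² = 4 − 0.087616 = 3.912384.
  √(4 − x²) = 1.977975.
  1/(2π) = 0.159155.
  ρ_sc(0.296) = 0.159155 · 1.977975 = 0.314804.

Rounded to 5 decimal places: ρ_sc(0.296) ≈ 0.31480.


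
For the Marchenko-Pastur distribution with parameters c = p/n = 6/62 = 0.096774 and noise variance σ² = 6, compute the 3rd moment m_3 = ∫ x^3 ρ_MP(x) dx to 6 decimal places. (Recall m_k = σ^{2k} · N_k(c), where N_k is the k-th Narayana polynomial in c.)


E[X³] = σ⁶ (1 + 3c + c²) (third MP moment). With σ² = 6 (so σ⁶ = 216) and c = 6/62 = 0.096774: E[X³] = 216 · (1 + 3·0.096774 + (0.096774)²) = 216 · 1.299688.

So E[X^3] = 280.732570.


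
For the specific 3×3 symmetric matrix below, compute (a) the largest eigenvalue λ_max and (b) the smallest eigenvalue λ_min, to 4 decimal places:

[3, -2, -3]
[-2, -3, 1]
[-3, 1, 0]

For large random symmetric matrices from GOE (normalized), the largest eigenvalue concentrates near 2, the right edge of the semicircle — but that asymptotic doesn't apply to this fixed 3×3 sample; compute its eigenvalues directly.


Since M is real symmetric, all three eigenvalues are real; they are the roots of det(λI − M) = λ³ − (tr M) λ² + s λ − det M, where s is the sum of the principal 2×2 minors.
tr M = 3 + (-3) + 0 = 0.
s = (3·(-3) − (-2)²) + (3·0 − (-3)²) + ((-3)·0 − 1²) = -13 + (-9) + (-1) = -23.
det M (expand along row 1) = 3·(-1) − (-2)·3 + (-3)·(-11) = 36.
Characteristic polynomial: λ³ − 23λ − 36 = 0.
Substitute λ = y + (tr M)/3 = y + 0.000000 to remove the quadratic term: y³ + p·y + q = 0 with p = s − (tr M)²/3 = -23.000000 and q = −2(tr M)³/27 + (tr M)·s/3 − det M = -36.000000.
Three real roots ⇒ use the trigonometric (Viète) form: r = 2√(−p/3) = 5.537749, φ = arccos(3q/(p·r)) = arccos(0.847935) = 0.558718 rad.
y_k = r·cos(φ/3 − 2πk/3) for k = 0, 1, 2 gives y = 5.441988, -1.832975, -3.609013.
λ_k = y_k + 0.000000 gives λ = 5.4420, -1.8330, -3.6090 (check: the sum is 0.0000 = tr M).

Hence λ_max = 5.4420 and λ_min = -3.6090.


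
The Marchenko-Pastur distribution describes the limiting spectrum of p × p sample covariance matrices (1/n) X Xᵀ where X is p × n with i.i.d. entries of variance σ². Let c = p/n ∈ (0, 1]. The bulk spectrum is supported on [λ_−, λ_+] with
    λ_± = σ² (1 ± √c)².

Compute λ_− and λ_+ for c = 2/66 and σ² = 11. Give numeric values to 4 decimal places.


c = 2/66 = 0.030303; √c = 0.174078.
λ_− = σ² (1 − √c)² = 11 · (1 − 0.174078)² = 11 · (0.825922)² = 7.503625.
λ_+ = σ² (1 + √c)² = 11 · (1 + 0.174078)² = 11 · (1.174078)² = 15.163042.

Rounded to 4 decimal places: λ_− ≈ 7.5036, λ_+ ≈ 15.1630.


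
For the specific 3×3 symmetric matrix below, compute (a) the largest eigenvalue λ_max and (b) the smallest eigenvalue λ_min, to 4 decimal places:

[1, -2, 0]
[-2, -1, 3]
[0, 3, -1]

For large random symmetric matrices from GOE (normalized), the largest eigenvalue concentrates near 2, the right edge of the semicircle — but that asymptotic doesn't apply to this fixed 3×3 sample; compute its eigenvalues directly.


Since M is real symmetric, all three eigenvalues are real; they are the roots of det(λI − M) = λ³ − (tr M) λ² + s λ − det M, where s is the sum of the principal 2×2 minors.
tr M = 1 + (-1) + (-1) = -1.
s = (1·(-1) − (-2)²) + (1·(-1) − 0²) + ((-1)·(-1) − 3²) = -5 + (-1) + (-8) = -14.
det M (expand along row 1) = 1·(-8) − (-2)·2 + 0·(-6) = -4.
Characteristic polynomial: λ³ + λ² − 14λ + 4 = 0.
Substitute λ = y + (tr M)/3 = y − 0.333333 to remove the quadratic term: y³ + p·y + q = 0 with p = s − (tr M)²/3 = -14.333333 and q = −2(tr M)³/27 + (tr M)·s/3 − det M = 8.740741.
Three real roots ⇒ use the trigonometric (Viète) form: r = 2√(−p/3) = 4.371626, φ = arccos(3q/(p·r)) = arccos(-0.418484) = 2.002572 rad.
y_k = r·cos(φ/3 − 2πk/3) for k = 0, 1, 2 gives y = 3.433286, 0.627018, -4.060303.
λ_k = y_k − 0.333333 gives λ = 3.1000, 0.2937, -4.3936 (check: the sum is -1.0000 = tr M).

Hence λ_max = 3.1000 and λ_min = -4.3936.


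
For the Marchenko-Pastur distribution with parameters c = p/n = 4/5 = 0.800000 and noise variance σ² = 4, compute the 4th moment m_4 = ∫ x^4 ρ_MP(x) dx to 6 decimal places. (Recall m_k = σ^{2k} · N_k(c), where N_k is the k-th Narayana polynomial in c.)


E[X⁴] = σ⁸ (1 + 6c + 6c² + c³) (fourth MP moment). With σ² = 4 (so σ⁸ = 256) and c = 4/5 = 0.800000: E[X⁴] = 256 · (1 + 6·0.800000 + 6·(0.800000)² + (0.800000)³) = 256 · 10.152000.

So E[X^4] = 2598.912000.


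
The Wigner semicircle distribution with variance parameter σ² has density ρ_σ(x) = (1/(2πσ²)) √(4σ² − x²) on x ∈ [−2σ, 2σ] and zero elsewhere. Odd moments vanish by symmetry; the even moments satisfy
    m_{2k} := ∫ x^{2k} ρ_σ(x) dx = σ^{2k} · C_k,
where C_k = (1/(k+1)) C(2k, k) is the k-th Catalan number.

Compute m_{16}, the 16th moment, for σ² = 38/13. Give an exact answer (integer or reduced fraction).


By the scaled semicircle moment identity, m_{2k} = σ^{2k} · C_k with k = 8.
C_8 = (1/(k+1)) · C(2k, k) = (1/9) · C(16, 8) = (1/9) · 12870 = 1430.
σ^{2k} = (σ²)^k = (38/13)^8 = 4347792138496/815730721.

Therefore m_{16} = σ^{16} · C_8 = (4347792138496/815730721) · 1430 = 478257135234560/62748517.


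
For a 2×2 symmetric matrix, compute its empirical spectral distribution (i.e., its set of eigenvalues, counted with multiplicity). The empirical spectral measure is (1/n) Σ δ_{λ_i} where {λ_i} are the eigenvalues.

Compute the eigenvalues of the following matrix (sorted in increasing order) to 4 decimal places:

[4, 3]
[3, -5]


Since M is real symmetric, both eigenvalues are real; they are the roots of det(λI − M) = λ² − (tr M) λ + det M.
tr M = 4 + (-5) = -1.
det M = 4·(-5) − 3² = -20 − 9 = -29.
Characteristic polynomial: λ² + λ − 29 = 0.
Discriminant Δ = (tr M)² − 4·det M = 1 − (-116) = 117; √Δ = 10.816654.
λ = (tr M ± √Δ)/2 = (-1 ± 10.816654)/2, giving (tr M − √Δ)/2 = -5.9083 and (tr M + √Δ)/2 = 4.9083.

Eigenvalues sorted in increasing order: [-5.9083, 4.9083].


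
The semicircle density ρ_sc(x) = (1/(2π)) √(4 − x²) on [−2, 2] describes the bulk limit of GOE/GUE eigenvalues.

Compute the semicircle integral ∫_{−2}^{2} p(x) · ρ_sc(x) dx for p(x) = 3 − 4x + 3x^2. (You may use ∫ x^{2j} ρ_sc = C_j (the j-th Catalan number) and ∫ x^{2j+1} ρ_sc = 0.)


Write p(x) = Σ a_i x^i, split into monomials and integrate each against ρ_sc separately.
Using ∫ x^{2j} ρ_sc = C_j = (1/(j+1)) C(2j, j) (Catalan numbers) and ∫ x^{2j+1} ρ_sc = 0 (odd monomials vanish by symmetry):
  i = 0 (even): a_0 · C_{0} = 3 · 1 = 3
  i = 1 (odd): ∫ x^1 ρ_sc = 0 (vanishes)
  i = 2 (even): a_2 · C_{1} = 3 · 1 = 3

Summing the contributions: ∫_{−2}^{2} p(x) ρ_sc(x) dx = 3 + 3 = 6.
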